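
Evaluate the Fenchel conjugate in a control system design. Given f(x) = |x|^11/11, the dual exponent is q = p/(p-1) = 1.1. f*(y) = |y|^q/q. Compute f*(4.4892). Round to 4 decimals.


The conjugate exponent q satisfies 1/p + 1/q = 1.
p = 11, so q = 11/(11 - 1) = 1.1
|y|^q = 4.4892^1.1 = 5.2166
f*(4.4892) = 5.2166 / 1.1 = 4.7423


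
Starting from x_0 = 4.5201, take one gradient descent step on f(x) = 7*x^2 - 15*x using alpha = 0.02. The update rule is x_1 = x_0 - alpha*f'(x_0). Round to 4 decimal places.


We compute the gradient at x_0 and apply the update.
f'(x) = 14*x - 15
f'(4.5201) = 14*4.5201 - 15 = 48.2814
x_1 = 4.5201 - 0.02*48.2814 = 3.5545


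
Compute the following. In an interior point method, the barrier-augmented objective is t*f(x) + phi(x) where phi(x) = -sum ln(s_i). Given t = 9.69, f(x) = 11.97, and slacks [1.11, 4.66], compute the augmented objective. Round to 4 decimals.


Step 1: Compute log-barrier.
ln values: [0.1044, 1.539]
phi = -(0.1044 + 1.539) = -1.6434
Step 2: Compute augmented objective.
t*f(x) = 9.69*11.97 = 115.9893
Total = 115.9893 - 1.6434 = 114.3459


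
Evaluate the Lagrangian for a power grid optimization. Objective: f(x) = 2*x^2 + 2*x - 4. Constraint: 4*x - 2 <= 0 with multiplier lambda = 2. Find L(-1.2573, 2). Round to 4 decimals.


Step 1: Evaluate f(x).
f(-1.2573) = 2*(-1.2573)^2 + 2*(-1.2573) - 4 = -3.353
Step 2: Evaluate g(x).
g(-1.2573) = 4*-1.2573 - 2 = -7.0292
Step 3: Compute Lagrangian.
L = -3.353 + 2*-7.0292 = -17.4114


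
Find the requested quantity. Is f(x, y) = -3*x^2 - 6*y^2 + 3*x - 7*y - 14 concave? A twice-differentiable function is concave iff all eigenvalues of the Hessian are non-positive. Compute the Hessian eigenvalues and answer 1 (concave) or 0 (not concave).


The Hessian of f(x,y) = -3*x^2 - 6*y^2 + 3*x - 7*y - 14 is:
H = [[-6, 0], [0, -12]]
Trace = -6 - 12 = -18
Determinant = -6*-12 - (0)^2 = 72
Discriminant = (-18)^2 - 4*72 = 36.0
Eigenvalues: lambda_1 = -12.0, lambda_2 = -6.0
The function is concave.

1


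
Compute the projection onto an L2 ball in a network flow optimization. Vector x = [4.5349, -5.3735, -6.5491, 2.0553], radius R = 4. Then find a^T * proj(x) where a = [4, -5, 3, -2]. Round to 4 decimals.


Step 1: Compute ||x|| (intermediates to 6 decimals).
||x|| = sqrt(4.5349^2 + (-5.3735)^2 + (-6.5491)^2 + 2.0553^2) = 9.82623
Step 2: Project.
Since ||x|| > R, scale = R/||x|| = 4/9.82623 = 0.407074, proj(x) = scale * x
proj(x) = [1.84604, -2.187412, -2.665968, 0.836659]
Step 3: Dot product.
a^T * proj(x) = 4*1.84604 - 5*(-2.187412) + 3*(-2.665968) - 2*0.836659 = 8.65


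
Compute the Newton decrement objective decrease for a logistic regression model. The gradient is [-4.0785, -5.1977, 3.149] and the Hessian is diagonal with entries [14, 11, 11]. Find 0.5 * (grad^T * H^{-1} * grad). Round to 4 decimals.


Step 1: H is diagonal, so H^(-1) * g = [-0.2913, -0.4725, 0.2863].
Step 2: g^T H^(-1) g = sum_i g_i^2 / H_ii
  = (-4.0785)^2/14 + (-5.1977)^2/11 + (3.149)^2/11
  = 1.1882 + 2.456 + 0.9015 = 4.5456
Step 3: Objective decrease = 0.5 * g^T H^(-1) g = 2.2728


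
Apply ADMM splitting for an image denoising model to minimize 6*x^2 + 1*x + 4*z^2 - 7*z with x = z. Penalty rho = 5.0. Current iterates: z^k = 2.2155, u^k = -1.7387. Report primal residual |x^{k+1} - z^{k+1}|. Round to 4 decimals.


ADMM iteration with rho = 5.0, z^k = 2.2155, u^k = -1.7387
Step 1: x-update.
Minimize 6*x^2 + 1*x + (5.0/2)*(x - 2.2155 - 1.7387)^2
FOC: (2*6 + 5.0)*x = -1 + 5.0*(2.2155 + 1.7387)
x^{k+1} = 1.1042
Step 2: z-update.
Minimize 4*z^2 - 7*z + (5.0/2)*(1.1042 - z - 1.7387)^2
FOC: (2*4 + 5.0)*z = 7 + 5.0*(1.1042 - 1.7387)
z^{k+1} = 0.2944
Step 3: u-update.
u^{k+1} = -1.7387 + 1.1042 - 0.2944 = -0.9289
Step 4: Primal residual = |1.1042 - 0.2944| = 0.8098


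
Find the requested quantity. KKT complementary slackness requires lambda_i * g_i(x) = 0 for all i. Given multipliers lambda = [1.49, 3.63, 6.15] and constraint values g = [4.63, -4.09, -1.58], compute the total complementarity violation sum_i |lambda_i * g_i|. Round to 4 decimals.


KKT complementary slackness check:
lambda_1 * g_1 = 1.49 * 4.63 = 6.8987
lambda_2 * g_2 = 3.63 * -4.09 = -14.8467
lambda_3 * g_3 = 6.15 * -1.58 = -9.717
Total violation = 6.8987 + 14.8467 + 9.717 = 31.4624


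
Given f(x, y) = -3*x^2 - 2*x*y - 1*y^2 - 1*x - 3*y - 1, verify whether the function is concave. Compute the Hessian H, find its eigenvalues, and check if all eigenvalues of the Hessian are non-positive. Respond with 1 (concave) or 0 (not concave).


The Hessian of f(x,y) = -3*x^2 - 2*x*y - 1*y^2 - 1*x - 3*y - 1 is:
H = [[-6, -2], [-2, -2]]
Trace = -6 - 2 = -8
Determinant = -6*-2 - (-2)^2 = 8
Discriminant = (-8)^2 - 4*8 = 32.0
Eigenvalues: lambda_1 = -6.8284, lambda_2 = -1.1716
The function is concave.

1


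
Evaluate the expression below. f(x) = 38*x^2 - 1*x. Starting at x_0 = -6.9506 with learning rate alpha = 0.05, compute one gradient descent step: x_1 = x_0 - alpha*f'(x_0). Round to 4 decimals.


We compute the gradient at x_0 and apply the update.
f'(x) = 76*x - 1
f'(-6.9506) = 76*-6.9506 - 1 = -529.2456
x_1 = -6.9506 - 0.05*-529.2456 = 19.5117


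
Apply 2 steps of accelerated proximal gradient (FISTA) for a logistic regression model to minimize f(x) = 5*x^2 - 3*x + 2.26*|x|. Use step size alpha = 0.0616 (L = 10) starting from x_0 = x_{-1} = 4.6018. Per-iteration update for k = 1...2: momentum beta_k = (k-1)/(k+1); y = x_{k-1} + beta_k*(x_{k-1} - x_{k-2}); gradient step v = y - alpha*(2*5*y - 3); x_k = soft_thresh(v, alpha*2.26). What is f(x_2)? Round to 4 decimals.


FISTA on f(x) = 5*x^2 - 3*x + 2.26*|x|
L = 10, alpha = 0.0616
Iteration 1: beta = 0.0, y = 4.6018 + 0.0*(4.6018 - 4.6018) = 4.6018
  grad(y) = 43.018, v = y - alpha*grad = 1.9519
  prox(v) = soft_thresh(1.9519, 0.1392) = 1.8127
Iteration 2: beta = 0.3333, y = 1.8127 + 0.3333*(1.8127 - 4.6018) = 0.883
  grad(y) = 5.8297, v = y - alpha*grad = 0.5239
  prox(v) = soft_thresh(0.5239, 0.1392) = 0.3846
f(x_2) = 5*0.3846^2 - 3*0.3846 + 2.26*|0.3846| = 0.4551


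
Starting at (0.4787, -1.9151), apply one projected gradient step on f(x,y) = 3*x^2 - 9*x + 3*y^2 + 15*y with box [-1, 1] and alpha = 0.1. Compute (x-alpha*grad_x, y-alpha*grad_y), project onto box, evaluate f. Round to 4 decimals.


Step 1: Compute gradient at (0.4787, -1.9151).
grad_x = 2*3*0.4787 - 9 = -6.1278
grad_y = 2*3*-1.9151 + 15 = 3.5094
Step 2: Gradient step.
x_raw = 0.4787 - 0.1*-6.1278 = 1.0915
y_raw = -1.9151 - 0.1*3.5094 = -2.266
Step 3: Project onto [-1, 1].
x_proj = clip(1.0915) = 1.0
y_proj = clip(-2.266) = -1.0
Step 4: Evaluate f.
f(1.0, -1.0) = -18.0


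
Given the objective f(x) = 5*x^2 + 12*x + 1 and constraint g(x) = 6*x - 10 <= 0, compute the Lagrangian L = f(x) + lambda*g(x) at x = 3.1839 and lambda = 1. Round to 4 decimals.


Step 1: Evaluate f(x).
f(3.1839) = 5*3.1839^2 + 12*3.1839 + 1 = 89.8929
Step 2: Evaluate g(x).
g(3.1839) = 6*3.1839 - 10 = 9.1034
Step 3: Compute Lagrangian.
L = 89.8929 + 1*9.1034 = 98.9963


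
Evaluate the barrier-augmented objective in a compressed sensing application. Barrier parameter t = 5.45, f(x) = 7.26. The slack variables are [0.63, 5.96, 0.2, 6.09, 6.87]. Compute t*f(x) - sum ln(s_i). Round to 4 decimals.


Step 1: Compute log-barrier.
ln values: [-0.462, 1.7851, -1.6094, 1.8066, 1.9272]
phi = -(-0.462 + 1.7851 - 1.6094 + 1.8066 + 1.9272) = -3.4474
Step 2: Compute augmented objective.
t*f(x) = 5.45*7.26 = 39.567
Total = 39.567 - 3.4474 = 36.1196


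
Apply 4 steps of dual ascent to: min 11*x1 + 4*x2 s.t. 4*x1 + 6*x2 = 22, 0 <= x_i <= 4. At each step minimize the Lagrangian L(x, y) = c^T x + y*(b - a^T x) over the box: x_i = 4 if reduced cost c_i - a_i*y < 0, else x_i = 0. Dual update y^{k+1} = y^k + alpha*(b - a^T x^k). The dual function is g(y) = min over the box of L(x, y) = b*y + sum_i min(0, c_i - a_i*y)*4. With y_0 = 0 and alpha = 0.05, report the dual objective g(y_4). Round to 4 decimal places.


Dual ascent for LP: min 11*x1 + 4*x2, 4*x1 + 6*x2 = 22, 0 <= x_i <= 4
Step 1: y^k = 0.0, reduced costs: (11.0, 4.0)
  x^k = (0.0, 0.0), subgradient = b - a^T x = 22.0
  y^{k+1} = 0.0 + 0.05*22.0 = 1.1
Step 2: y^k = 1.1, reduced costs: (6.6, -2.6)
  x^k = (0.0, 4.0), subgradient = b - a^T x = -2.0
  y^{k+1} = 1.1 + 0.05*-2.0 = 1.0
Step 3: y^k = 1.0, reduced costs: (7.0, -2.0)
  x^k = (0.0, 4.0), subgradient = b - a^T x = -2.0
  y^{k+1} = 1.0 + 0.05*-2.0 = 0.9
Step 4: y^k = 0.9, reduced costs: (7.4, -1.4)
  x^k = (0.0, 4.0), subgradient = b - a^T x = -2.0
  y^{k+1} = 0.9 + 0.05*-2.0 = 0.8
Dual objective at y_4 = 0.8: reduced costs (7.8, -0.8), box minimizer x = (0.0, 4.0)
g(y_4) = b*y + (c1 - a1*y)*x1 + (c2 - a2*y)*x2 = 22*0.8 + 7.8*0.0 + (-0.8)*4.0 = 17.6 + 0.0 - 3.2 = 14.4


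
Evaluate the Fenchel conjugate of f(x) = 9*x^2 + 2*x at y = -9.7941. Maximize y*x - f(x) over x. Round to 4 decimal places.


f*(y) = sup_x {y*x - a*x^2 - b*x} = sup_x {(y-b)*x - a*x^2}
FOC: (y - b) - 2a*x = 0 => x* = (y - b)/(2a)
x* = (-9.7941 - 2)/(2*9) = -0.6552
f*(-9.7941) = (y-b)^2/(4a) = (-9.7941 - 2)^2/(4*9)
= 139.1008/36 = 3.8639


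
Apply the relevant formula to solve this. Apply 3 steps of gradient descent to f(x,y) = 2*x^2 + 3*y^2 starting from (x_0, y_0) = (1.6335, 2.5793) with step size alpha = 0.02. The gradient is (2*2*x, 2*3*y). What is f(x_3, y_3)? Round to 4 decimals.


Gradient descent on f(x,y) = 2*x^2 + 3*y^2.
Starting point: (1.6335, 2.5793), alpha = 0.02
Step 1: grad_x = 2*2*1.6335 = 6.534, grad_y = 2*3*2.5793 = 15.4758
  x_1 = 1.6335 - 0.02*6.534 = 1.5028
  y_1 = 2.5793 - 0.02*15.4758 = 2.2698
Step 2: grad_x = 2*2*1.5028 = 6.0113, grad_y = 2*3*2.2698 = 13.6187
  x_2 = 1.5028 - 0.02*6.0113 = 1.3826
  y_2 = 2.2698 - 0.02*13.6187 = 1.9974
Step 3: grad_x = 2*2*1.3826 = 5.5304, grad_y = 2*3*1.9974 = 11.9845
  x_3 = 1.3826 - 0.02*5.5304 = 1.272
  y_3 = 1.9974 - 0.02*11.9845 = 1.7577
f(1.272, 1.7577) = 2*1.272^2 + 3*1.7577^2 = 12.5046


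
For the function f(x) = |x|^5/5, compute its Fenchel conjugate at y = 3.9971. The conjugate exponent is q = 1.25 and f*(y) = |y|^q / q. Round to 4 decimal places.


The conjugate exponent q satisfies 1/p + 1/q = 1.
p = 5, so q = 5/(5 - 1) = 1.25
|y|^q = 3.9971^1.25 = 5.6517
f*(3.9971) = 5.6517 / 1.25 = 4.5214


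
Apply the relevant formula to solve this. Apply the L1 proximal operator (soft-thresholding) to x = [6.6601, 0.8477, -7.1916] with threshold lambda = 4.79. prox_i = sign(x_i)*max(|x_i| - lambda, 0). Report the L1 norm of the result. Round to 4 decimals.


Soft-thresholding with lambda = 4.79:
prox(6.6601) = sign(6.6601)*max(|6.6601| - 4.79, 0) = 1.8701
prox(0.8477) = sign(0.8477)*max(|0.8477| - 4.79, 0) = 0.0
prox(-7.1916) = sign(-7.1916)*max(|-7.1916| - 4.79, 0) = -2.4016
prox(x) = [1.8701, 0.0, -2.4016]
||prox(x)||_1 = 1.8701 + 0.0 + 2.4016 = 4.2717


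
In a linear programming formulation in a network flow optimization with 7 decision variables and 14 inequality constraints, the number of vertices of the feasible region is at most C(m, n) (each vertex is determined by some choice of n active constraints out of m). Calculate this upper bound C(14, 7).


Each vertex corresponds to some choice of n active constraints out of m, so the number of vertices is at most C(m, n) = m! / (n!(m-n)!).
m = 14, n = 7
Numerator: 14 * 13 * 12 * 11 * 10 * 9 * 8
Denominator: 7! = 5040
C(14, 7) = 3432


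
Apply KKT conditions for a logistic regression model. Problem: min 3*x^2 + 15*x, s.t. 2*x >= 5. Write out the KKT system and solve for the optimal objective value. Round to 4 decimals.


Step 1: Try lambda = 0 (constraint inactive).
x_unc = -15/(2*3) = -2.5
Check: 2*-2.5 = -5.0 < 5 -- violated!
Step 2: Constraint must be active: 2*x = 5
x* = 5/2 = 2.5
lambda = (2*3*2.5 + 15)/2 = 15.0
Step 3: Compute optimal value.
f(x*) = 3*2.5^2 + 15*2.5 = 56.25


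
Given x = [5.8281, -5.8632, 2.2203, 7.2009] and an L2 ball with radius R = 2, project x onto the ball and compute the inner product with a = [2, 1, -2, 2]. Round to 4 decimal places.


Step 1: Compute ||x|| (intermediates to 6 decimals).
||x|| = sqrt(5.8281^2 + (-5.8632)^2 + 2.2203^2 + 7.2009^2) = 11.185998
Step 2: Project.
Since ||x|| > R, scale = R/||x|| = 2/11.185998 = 0.178795, proj(x) = scale * x
proj(x) = [1.042035, -1.048311, 0.396979, 1.287485]
Step 3: Dot product.
a^T * proj(x) = 2*1.042035 + 1*(-1.048311) - 2*0.396979 + 2*1.287485 = 2.8168


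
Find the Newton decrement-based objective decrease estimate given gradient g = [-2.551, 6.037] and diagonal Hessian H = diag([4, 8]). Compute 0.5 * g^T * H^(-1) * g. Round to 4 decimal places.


Step 1: H is diagonal, so H^(-1) * g = [-0.6378, 0.7546].
Step 2: g^T H^(-1) g = sum_i g_i^2 / H_ii
  = (-2.551)^2/4 + (6.037)^2/8
  = 1.6269 + 4.5557 = 6.1826
Step 3: Objective decrease = 0.5 * g^T H^(-1) g = 3.0913


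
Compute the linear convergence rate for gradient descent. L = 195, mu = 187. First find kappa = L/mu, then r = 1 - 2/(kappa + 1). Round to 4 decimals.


Step 1: Compute the condition number.
kappa = L/mu = 195/187 = 1.0428
Step 2: Compute the convergence rate.
r = 1 - 2/(kappa + 1) = 1 - 2*mu/(L + mu) = (L - mu)/(L + mu) = 8/382 = 0.0209


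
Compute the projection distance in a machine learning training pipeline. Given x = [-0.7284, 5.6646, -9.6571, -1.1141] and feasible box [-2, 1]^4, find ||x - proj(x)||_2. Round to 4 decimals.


Project each component onto [-2, 1].
clip(-0.7284) = -0.7284, clip(5.6646) = 1.0, clip(-9.6571) = -2.0, clip(-1.1141) = -1.1141
Projection = [-0.7284, 1.0, -2.0, -1.1141]
Squared diffs: [0.0, 21.7585, 58.6312, 0.0]
Distance = sqrt(80.3897) = 8.966


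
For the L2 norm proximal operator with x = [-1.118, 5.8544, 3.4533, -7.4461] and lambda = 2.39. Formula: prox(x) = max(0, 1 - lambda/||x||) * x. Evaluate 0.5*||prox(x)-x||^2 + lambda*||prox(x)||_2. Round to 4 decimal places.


Step 1: Compute ||x||.
||x|| = 10.1436
Step 2: Compute scaling factor.
scale = max(0, 1 - 2.39/10.1436) = 0.7644
Step 3: prox(x) = [-0.8546, 4.475, 2.6396, -5.6917]
||prox(x)|| = 7.7536
Step 4: Proximal objective.
0.5*||prox-x||^2 = 2.8561
lambda*||prox|| = 18.5311
Total = 21.3873


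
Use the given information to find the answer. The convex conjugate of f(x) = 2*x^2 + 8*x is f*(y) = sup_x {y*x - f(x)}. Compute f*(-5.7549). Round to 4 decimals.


f*(y) = sup_x {y*x - a*x^2 - b*x} = sup_x {(y-b)*x - a*x^2}
FOC: (y - b) - 2a*x = 0 => x* = (y - b)/(2a)
x* = (-5.7549 - 8)/(2*2) = -3.4387
f*(-5.7549) = (y-b)^2/(4a) = (-5.7549 - 8)^2/(4*2)
= 189.1973/8 = 23.6497


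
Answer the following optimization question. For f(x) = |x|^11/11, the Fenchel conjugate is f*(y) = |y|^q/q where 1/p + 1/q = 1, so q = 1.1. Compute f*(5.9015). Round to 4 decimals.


The conjugate exponent q satisfies 1/p + 1/q = 1.
p = 11, so q = 11/(11 - 1) = 1.1
|y|^q = 5.9015^1.1 = 7.0479
f*(5.9015) = 7.0479 / 1.1 = 6.4072


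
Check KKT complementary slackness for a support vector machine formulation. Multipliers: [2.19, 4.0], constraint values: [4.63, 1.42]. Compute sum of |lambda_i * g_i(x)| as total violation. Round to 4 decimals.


KKT complementary slackness check:
lambda_1 * g_1 = 2.19 * 4.63 = 10.1397
lambda_2 * g_2 = 4.0 * 1.42 = 5.68
Total violation = 10.1397 + 5.68 = 15.8197


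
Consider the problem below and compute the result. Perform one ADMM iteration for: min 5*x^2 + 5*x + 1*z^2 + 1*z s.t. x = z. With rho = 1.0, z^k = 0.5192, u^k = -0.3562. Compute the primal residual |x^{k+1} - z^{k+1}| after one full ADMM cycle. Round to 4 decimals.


ADMM iteration with rho = 1.0, z^k = 0.5192, u^k = -0.3562
Step 1: x-update.
Minimize 5*x^2 + 5*x + (1.0/2)*(x - 0.5192 - 0.3562)^2
FOC: (2*5 + 1.0)*x = -5 + 1.0*(0.5192 + 0.3562)
x^{k+1} = -0.375
Step 2: z-update.
Minimize 1*z^2 + 1*z + (1.0/2)*(-0.375 - z - 0.3562)^2
FOC: (2*1 + 1.0)*z = -1 + 1.0*(-0.375 - 0.3562)
z^{k+1} = -0.5771
Step 3: u-update.
u^{k+1} = -0.3562 - 0.375 + 0.5771 = -0.1541
Step 4: Primal residual = |-0.375 + 0.5771| = 0.2021


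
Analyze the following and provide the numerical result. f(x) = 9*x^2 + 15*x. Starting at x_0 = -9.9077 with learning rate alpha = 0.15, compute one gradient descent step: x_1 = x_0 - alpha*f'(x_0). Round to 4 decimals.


We compute the gradient at x_0 and apply the update.
f'(x) = 18*x + 15
f'(-9.9077) = 18*-9.9077 + 15 = -163.3386
x_1 = -9.9077 - 0.15*-163.3386 = 14.5931


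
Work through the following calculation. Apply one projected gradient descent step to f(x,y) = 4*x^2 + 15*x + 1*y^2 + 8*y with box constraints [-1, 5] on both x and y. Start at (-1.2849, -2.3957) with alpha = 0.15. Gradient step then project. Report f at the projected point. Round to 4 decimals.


Step 1: Compute gradient at (-1.2849, -2.3957).
grad_x = 2*4*-1.2849 + 15 = 4.7208
grad_y = 2*1*-2.3957 + 8 = 3.2086
Step 2: Gradient step.
x_raw = -1.2849 - 0.15*4.7208 = -1.993
y_raw = -2.3957 - 0.15*3.2086 = -2.877
Step 3: Project onto [-1, 5].
x_proj = clip(-1.993) = -1.0
y_proj = clip(-2.877) = -1.0
Step 4: Evaluate f.
f(-1.0, -1.0) = -18.0


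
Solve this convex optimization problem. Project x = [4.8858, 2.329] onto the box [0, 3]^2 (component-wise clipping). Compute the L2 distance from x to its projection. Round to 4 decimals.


Project each component onto [0, 3].
clip(4.8858) = 3.0, clip(2.329) = 2.329
Projection = [3.0, 2.329]
Squared diffs: [3.5562, 0.0]
Distance = sqrt(3.5562) = 1.8858


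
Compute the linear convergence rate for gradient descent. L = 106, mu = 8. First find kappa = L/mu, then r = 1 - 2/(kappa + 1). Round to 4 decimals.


Step 1: Compute the condition number.
kappa = L/mu = 106/8 = 13.25
Step 2: Compute the convergence rate.
r = 1 - 2/(kappa + 1) = 1 - 2*mu/(L + mu) = (L - mu)/(L + mu) = 98/114 = 0.8596


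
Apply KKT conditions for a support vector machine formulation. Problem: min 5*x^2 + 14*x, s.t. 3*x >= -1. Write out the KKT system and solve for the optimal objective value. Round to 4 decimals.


Step 1: Try lambda = 0 (constraint inactive).
x_unc = -14/(2*5) = -1.4
Check: 3*-1.4 = -4.2 < -1 -- violated!
Step 2: Constraint must be active: 3*x = -1
x* = -1/3 = -0.3333 (rounded; the exact value -1/3 is used below)
lambda = (2*5*(-1/3) + 14)/3 = 3.5556
Step 3: Compute optimal value.
f(x*) = 5*(-1/3)^2 + 14*(-1/3) = -4.1111


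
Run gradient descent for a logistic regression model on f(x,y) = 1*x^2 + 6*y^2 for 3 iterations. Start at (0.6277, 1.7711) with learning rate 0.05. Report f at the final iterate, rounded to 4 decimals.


Gradient descent on f(x,y) = 1*x^2 + 6*y^2.
Starting point: (0.6277, 1.7711), alpha = 0.05
Step 1: grad_x = 2*1*0.6277 = 1.2554, grad_y = 2*6*1.7711 = 21.2532
  x_1 = 0.6277 - 0.05*1.2554 = 0.5649
  y_1 = 1.7711 - 0.05*21.2532 = 0.7084
Step 2: grad_x = 2*1*0.5649 = 1.1299, grad_y = 2*6*0.7084 = 8.5013
  x_2 = 0.5649 - 0.05*1.1299 = 0.5084
  y_2 = 0.7084 - 0.05*8.5013 = 0.2834
Step 3: grad_x = 2*1*0.5084 = 1.0169, grad_y = 2*6*0.2834 = 3.4005
  x_3 = 0.5084 - 0.05*1.0169 = 0.4576
  y_3 = 0.2834 - 0.05*3.4005 = 0.1134
f(0.4576, 0.1134) = 1*0.4576^2 + 6*0.1134^2 = 0.2865


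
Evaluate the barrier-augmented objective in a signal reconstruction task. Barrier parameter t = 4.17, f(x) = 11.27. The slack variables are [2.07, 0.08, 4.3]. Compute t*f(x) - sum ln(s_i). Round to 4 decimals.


Step 1: Compute log-barrier.
ln values: [0.7275, -2.5257, 1.4586]
phi = -(0.7275 - 2.5257 + 1.4586) = 0.3396
Step 2: Compute augmented objective.
t*f(x) = 4.17*11.27 = 46.9959
Total = 46.9959 + 0.3396 = 47.3355


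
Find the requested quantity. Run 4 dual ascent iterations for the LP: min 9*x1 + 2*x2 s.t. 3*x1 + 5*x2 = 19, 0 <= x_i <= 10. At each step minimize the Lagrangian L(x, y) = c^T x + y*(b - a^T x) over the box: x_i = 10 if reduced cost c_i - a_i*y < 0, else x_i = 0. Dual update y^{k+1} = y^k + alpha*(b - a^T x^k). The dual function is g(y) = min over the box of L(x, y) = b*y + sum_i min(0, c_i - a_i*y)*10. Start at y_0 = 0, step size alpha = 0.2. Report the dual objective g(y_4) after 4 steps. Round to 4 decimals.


Dual ascent for LP: min 9*x1 + 2*x2, 3*x1 + 5*x2 = 19, 0 <= x_i <= 10
Step 1: y^k = 0.0, reduced costs: (9.0, 2.0)
  x^k = (0.0, 0.0), subgradient = b - a^T x = 19.0
  y^{k+1} = 0.0 + 0.2*19.0 = 3.8
Step 2: y^k = 3.8, reduced costs: (-2.4, -17.0)
  x^k = (10.0, 10.0), subgradient = b - a^T x = -61.0
  y^{k+1} = 3.8 + 0.2*-61.0 = -8.4
Step 3: y^k = -8.4, reduced costs: (34.2, 44.0)
  x^k = (0.0, 0.0), subgradient = b - a^T x = 19.0
  y^{k+1} = -8.4 + 0.2*19.0 = -4.6
Step 4: y^k = -4.6, reduced costs: (22.8, 25.0)
  x^k = (0.0, 0.0), subgradient = b - a^T x = 19.0
  y^{k+1} = -4.6 + 0.2*19.0 = -0.8
Dual objective at y_4 = -0.8: reduced costs (11.4, 6.0), box minimizer x = (0.0, 0.0)
g(y_4) = b*y + (c1 - a1*y)*x1 + (c2 - a2*y)*x2 = 19*(-0.8) + 11.4*0.0 + 6.0*0.0 = -15.2 + 0.0 + 0.0 = -15.2


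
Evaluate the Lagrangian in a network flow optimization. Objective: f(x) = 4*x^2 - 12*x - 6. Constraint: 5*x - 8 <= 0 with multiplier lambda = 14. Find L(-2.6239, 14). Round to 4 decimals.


Step 1: Evaluate f(x).
f(-2.6239) = 4*(-2.6239)^2 - 12*(-2.6239) - 6 = 53.0262
Step 2: Evaluate g(x).
g(-2.6239) = 5*-2.6239 - 8 = -21.1195
Step 3: Compute Lagrangian.
L = 53.0262 + 14*-21.1195 = -242.6468


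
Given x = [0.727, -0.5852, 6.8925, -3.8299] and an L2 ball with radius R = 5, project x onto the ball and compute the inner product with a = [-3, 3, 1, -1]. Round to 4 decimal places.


Step 1: Compute ||x|| (intermediates to 6 decimals).
||x|| = sqrt(0.727^2 + (-0.5852)^2 + 6.8925^2 + (-3.8299)^2) = 7.940131
Step 2: Project.
Since ||x|| > R, scale = R/||x|| = 5/7.940131 = 0.629713, proj(x) = scale * x
proj(x) = [0.457801, -0.368508, 4.340297, -2.411738]
Step 3: Dot product.
a^T * proj(x) = -3*0.457801 + 3*(-0.368508) + 1*4.340297 - 1*(-2.411738) = 4.2731


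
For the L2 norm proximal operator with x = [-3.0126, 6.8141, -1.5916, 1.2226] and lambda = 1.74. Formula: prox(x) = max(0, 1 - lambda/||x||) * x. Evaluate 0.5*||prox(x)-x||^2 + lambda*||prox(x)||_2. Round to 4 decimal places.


Step 1: Compute ||x||.
||x|| = 7.7159
Step 2: Compute scaling factor.
scale = max(0, 1 - 1.74/7.7159) = 0.7745
Step 3: prox(x) = [-2.3332, 5.2775, -1.2327, 0.9469]
||prox(x)|| = 5.9759
Step 4: Proximal objective.
0.5*||prox-x||^2 = 1.5138
lambda*||prox|| = 10.3981
Total = 11.9119


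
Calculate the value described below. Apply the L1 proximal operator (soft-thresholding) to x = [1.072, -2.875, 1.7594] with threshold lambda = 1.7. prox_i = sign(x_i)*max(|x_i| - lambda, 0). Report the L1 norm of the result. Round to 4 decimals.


Soft-thresholding with lambda = 1.7:
prox(1.072) = sign(1.072)*max(|1.072| - 1.7, 0) = 0.0
prox(-2.875) = sign(-2.875)*max(|-2.875| - 1.7, 0) = -1.175
prox(1.7594) = sign(1.7594)*max(|1.7594| - 1.7, 0) = 0.0594
prox(x) = [0.0, -1.175, 0.0594]
||prox(x)||_1 = 0.0 + 1.175 + 0.0594 = 1.2344


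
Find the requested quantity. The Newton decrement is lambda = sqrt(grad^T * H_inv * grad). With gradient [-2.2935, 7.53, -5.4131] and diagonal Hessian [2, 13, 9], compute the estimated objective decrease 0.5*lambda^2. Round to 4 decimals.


Step 1: H is diagonal, so H^(-1) * g = [-1.1468, 0.5792, -0.6015].
Step 2: g^T H^(-1) g = sum_i g_i^2 / H_ii
  = (-2.2935)^2/2 + (7.53)^2/13 + (-5.4131)^2/9
  = 2.6301 + 4.3616 + 3.2557 = 10.2474
Step 3: Objective decrease = 0.5 * g^T H^(-1) g = 5.1237


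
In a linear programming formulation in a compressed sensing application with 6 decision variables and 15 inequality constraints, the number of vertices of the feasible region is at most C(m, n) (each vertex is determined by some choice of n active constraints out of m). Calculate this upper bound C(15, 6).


Each vertex corresponds to some choice of n active constraints out of m, so the number of vertices is at most C(m, n) = m! / (n!(m-n)!).
m = 15, n = 6
Numerator: 15 * 14 * 13 * 12 * 11 * 10
Denominator: 6! = 720
C(15, 6) = 5005


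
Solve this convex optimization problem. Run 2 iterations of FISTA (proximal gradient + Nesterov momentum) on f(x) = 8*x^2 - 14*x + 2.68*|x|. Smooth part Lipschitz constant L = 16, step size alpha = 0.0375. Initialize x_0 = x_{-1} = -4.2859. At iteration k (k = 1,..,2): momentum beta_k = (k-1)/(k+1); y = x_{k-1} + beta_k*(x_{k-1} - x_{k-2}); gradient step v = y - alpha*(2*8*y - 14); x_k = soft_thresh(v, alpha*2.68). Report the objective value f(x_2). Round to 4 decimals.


FISTA on f(x) = 8*x^2 - 14*x + 2.68*|x|
L = 16, alpha = 0.0375
Iteration 1: beta = 0.0, y = -4.2859 + 0.0*(-4.2859 + 4.2859) = -4.2859
  grad(y) = -82.5744, v = y - alpha*grad = -1.1894
  prox(v) = soft_thresh(-1.1894, 0.1005) = -1.0889
Iteration 2: beta = 0.3333, y = -1.0889 + 0.3333*(-1.0889 + 4.2859) = -0.0232
  grad(y) = -14.3709, v = y - alpha*grad = 0.5157
  prox(v) = soft_thresh(0.5157, 0.1005) = 0.4152
f(x_2) = 8*0.4152^2 - 14*0.4152 + 2.68*|0.4152| = -3.3211


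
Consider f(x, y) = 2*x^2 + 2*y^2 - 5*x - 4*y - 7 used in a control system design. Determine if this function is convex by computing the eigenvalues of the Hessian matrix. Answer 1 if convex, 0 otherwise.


The Hessian of f(x,y) = 2*x^2 + 2*y^2 - 5*x - 4*y - 7 is:
H = [[4, 0], [0, 4]]
Trace = 4 + 4 = 8
Determinant = 4*4 - (0)^2 = 16
Discriminant = (8)^2 - 4*16 = 0.0
Eigenvalues: lambda_1 = 4.0, lambda_2 = 4.0
The function is convex.

1


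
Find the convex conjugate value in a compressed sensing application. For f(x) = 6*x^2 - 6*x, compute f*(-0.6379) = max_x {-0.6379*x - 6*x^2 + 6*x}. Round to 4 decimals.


f*(y) = sup_x {y*x - a*x^2 - b*x} = sup_x {(y-b)*x - a*x^2}
FOC: (y - b) - 2a*x = 0 => x* = (y - b)/(2a)
x* = (-0.6379 + 6)/(2*6) = 0.4468
f*(-0.6379) = (y-b)^2/(4a) = (-0.6379 + 6)^2/(4*6)
= 28.7521/24 = 1.198


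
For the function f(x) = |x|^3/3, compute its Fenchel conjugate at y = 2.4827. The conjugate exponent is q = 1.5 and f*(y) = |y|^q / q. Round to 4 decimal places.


The conjugate exponent q satisfies 1/p + 1/q = 1.
p = 3, so q = 3/(3 - 1) = 1.5
|y|^q = 2.4827^1.5 = 3.9119
f*(2.4827) = 3.9119 / 1.5 = 2.6079


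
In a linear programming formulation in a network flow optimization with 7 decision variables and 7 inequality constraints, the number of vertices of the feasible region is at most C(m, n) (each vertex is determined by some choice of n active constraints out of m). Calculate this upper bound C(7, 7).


Each vertex corresponds to some choice of n active constraints out of m, so the number of vertices is at most C(m, n) = m! / (n!(m-n)!).
m = 7, n = 7
Numerator: 7 * 6 * 5 * 4 * 3 * 2 * 1
Denominator: 7! = 5040
C(7, 7) = 1


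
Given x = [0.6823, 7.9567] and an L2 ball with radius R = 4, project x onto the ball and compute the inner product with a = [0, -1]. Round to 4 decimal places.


Step 1: Compute ||x|| (intermediates to 6 decimals).
||x|| = sqrt(0.6823^2 + 7.9567^2) = 7.985901
Step 2: Project.
Since ||x|| > R, scale = R/||x|| = 4/7.985901 = 0.500883, proj(x) = scale * x
proj(x) = [0.341752, 3.985376]
Step 3: Dot product.
a^T * proj(x) = 0*0.341752 - 1*3.985376 = -3.9854


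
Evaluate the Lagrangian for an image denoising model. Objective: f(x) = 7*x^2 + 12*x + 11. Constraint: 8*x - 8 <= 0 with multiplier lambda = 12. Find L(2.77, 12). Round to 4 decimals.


Step 1: Evaluate f(x).
f(2.77) = 7*2.77^2 + 12*2.77 + 11 = 97.9503
Step 2: Evaluate g(x).
g(2.77) = 8*2.77 - 8 = 14.16
Step 3: Compute Lagrangian.
L = 97.9503 + 12*14.16 = 267.8703


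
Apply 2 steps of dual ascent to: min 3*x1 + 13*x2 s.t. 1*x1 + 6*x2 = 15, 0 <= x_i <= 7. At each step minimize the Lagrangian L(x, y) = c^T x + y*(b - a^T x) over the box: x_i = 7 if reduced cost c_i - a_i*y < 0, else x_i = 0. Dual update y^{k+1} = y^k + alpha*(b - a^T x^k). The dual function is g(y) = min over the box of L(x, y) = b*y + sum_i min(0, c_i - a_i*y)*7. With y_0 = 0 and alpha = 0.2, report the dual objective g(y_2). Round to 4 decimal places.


Dual ascent for LP: min 3*x1 + 13*x2, 1*x1 + 6*x2 = 15, 0 <= x_i <= 7
Step 1: y^k = 0.0, reduced costs: (3.0, 13.0)
  x^k = (0.0, 0.0), subgradient = b - a^T x = 15.0
  y^{k+1} = 0.0 + 0.2*15.0 = 3.0
Step 2: y^k = 3.0, reduced costs: (0.0, -5.0)
  x^k = (0.0, 7.0), subgradient = b - a^T x = -27.0
  y^{k+1} = 3.0 + 0.2*-27.0 = -2.4
Dual objective at y_2 = -2.4: reduced costs (5.4, 27.4), box minimizer x = (0.0, 0.0)
g(y_2) = b*y + (c1 - a1*y)*x1 + (c2 - a2*y)*x2 = 15*(-2.4) + 5.4*0.0 + 27.4*0.0 = -36.0 + 0.0 + 0.0 = -36.0


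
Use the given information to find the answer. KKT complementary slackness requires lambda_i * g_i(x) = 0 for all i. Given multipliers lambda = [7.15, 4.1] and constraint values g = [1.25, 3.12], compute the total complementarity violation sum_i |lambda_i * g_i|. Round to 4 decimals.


KKT complementary slackness check:
lambda_1 * g_1 = 7.15 * 1.25 = 8.9375
lambda_2 * g_2 = 4.1 * 3.12 = 12.792
Total violation = 8.9375 + 12.792 = 21.7295


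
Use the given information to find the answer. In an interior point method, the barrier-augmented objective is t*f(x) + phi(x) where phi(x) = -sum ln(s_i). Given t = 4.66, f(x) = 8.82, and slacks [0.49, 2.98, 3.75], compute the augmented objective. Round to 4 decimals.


Step 1: Compute log-barrier.
ln values: [-0.7133, 1.0919, 1.3218]
phi = -(-0.7133 + 1.0919 + 1.3218) = -1.7003
Step 2: Compute augmented objective.
t*f(x) = 4.66*8.82 = 41.1012
Total = 41.1012 - 1.7003 = 39.4009


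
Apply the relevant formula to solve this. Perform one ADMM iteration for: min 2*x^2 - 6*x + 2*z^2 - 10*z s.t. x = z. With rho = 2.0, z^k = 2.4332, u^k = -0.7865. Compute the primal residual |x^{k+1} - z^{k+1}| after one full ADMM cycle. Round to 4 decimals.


ADMM iteration with rho = 2.0, z^k = 2.4332, u^k = -0.7865
Step 1: x-update.
Minimize 2*x^2 - 6*x + (2.0/2)*(x - 2.4332 - 0.7865)^2
FOC: (2*2 + 2.0)*x = 6 + 2.0*(2.4332 + 0.7865)
x^{k+1} = 2.0732
Step 2: z-update.
Minimize 2*z^2 - 10*z + (2.0/2)*(2.0732 - z - 0.7865)^2
FOC: (2*2 + 2.0)*z = 10 + 2.0*(2.0732 - 0.7865)
z^{k+1} = 2.0956
Step 3: u-update.
u^{k+1} = -0.7865 + 2.0732 - 2.0956 = -0.8088
Step 4: Primal residual = |2.0732 - 2.0956| = 0.0223


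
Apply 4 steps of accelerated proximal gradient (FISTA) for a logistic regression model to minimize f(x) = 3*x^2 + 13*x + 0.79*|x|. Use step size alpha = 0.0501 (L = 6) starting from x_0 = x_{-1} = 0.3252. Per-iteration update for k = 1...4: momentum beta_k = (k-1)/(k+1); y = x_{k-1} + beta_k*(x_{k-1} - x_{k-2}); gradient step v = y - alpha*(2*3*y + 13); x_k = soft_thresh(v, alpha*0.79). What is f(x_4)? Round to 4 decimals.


FISTA on f(x) = 3*x^2 + 13*x + 0.79*|x|
L = 6, alpha = 0.0501
Iteration 1: beta = 0.0, y = 0.3252 + 0.0*(0.3252 - 0.3252) = 0.3252
  grad(y) = 14.9512, v = y - alpha*grad = -0.4239
  prox(v) = soft_thresh(-0.4239, 0.0396) = -0.3843
Iteration 2: beta = 0.3333, y = -0.3843 + 0.3333*(-0.3843 - 0.3252) = -0.6208
  grad(y) = 9.2754, v = y - alpha*grad = -1.0855
  prox(v) = soft_thresh(-1.0855, 0.0396) = -1.0459
Iteration 3: beta = 0.5, y = -1.0459 + 0.5*(-1.0459 + 0.3843) = -1.3767
  grad(y) = 4.7399, v = y - alpha*grad = -1.6142
  prox(v) = soft_thresh(-1.6142, 0.0396) = -1.5746
Iteration 4: beta = 0.6, y = -1.5746 + 0.6*(-1.5746 + 1.0459) = -1.8918
  grad(y) = 1.6492, v = y - alpha*grad = -1.9744
  prox(v) = soft_thresh(-1.9744, 0.0396) = -1.9348
f(x_4) = 3*(-1.9348)^2 + 13*(-1.9348) + 0.79*|-1.9348| = -12.3936


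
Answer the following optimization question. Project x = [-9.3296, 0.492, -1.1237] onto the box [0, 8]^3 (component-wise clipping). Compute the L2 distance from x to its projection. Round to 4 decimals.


Project each component onto [0, 8].
clip(-9.3296) = 0.0, clip(0.492) = 0.492, clip(-1.1237) = 0.0
Projection = [0.0, 0.492, 0.0]
Squared diffs: [87.0414, 0.0, 1.2627]
Distance = sqrt(88.3041) = 9.397


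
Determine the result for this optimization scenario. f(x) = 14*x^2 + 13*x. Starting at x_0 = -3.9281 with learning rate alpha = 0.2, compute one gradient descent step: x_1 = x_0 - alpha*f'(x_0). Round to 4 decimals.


We compute the gradient at x_0 and apply the update.
f'(x) = 28*x + 13
f'(-3.9281) = 28*-3.9281 + 13 = -96.9868
x_1 = -3.9281 - 0.2*-96.9868 = 15.4693


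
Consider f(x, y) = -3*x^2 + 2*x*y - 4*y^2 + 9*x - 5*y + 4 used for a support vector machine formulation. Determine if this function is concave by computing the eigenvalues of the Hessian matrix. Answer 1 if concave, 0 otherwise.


The Hessian of f(x,y) = -3*x^2 + 2*x*y - 4*y^2 + 9*x - 5*y + 4 is:
H = [[-6, 2], [2, -8]]
Trace = -6 - 8 = -14
Determinant = -6*-8 - (2)^2 = 44
Discriminant = (-14)^2 - 4*44 = 20.0
Eigenvalues: lambda_1 = -9.2361, lambda_2 = -4.7639
The function is concave.

1


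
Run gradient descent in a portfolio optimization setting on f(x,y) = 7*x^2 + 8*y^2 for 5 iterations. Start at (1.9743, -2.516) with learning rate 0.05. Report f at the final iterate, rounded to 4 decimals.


Gradient descent on f(x,y) = 7*x^2 + 8*y^2.
Starting point: (1.9743, -2.516), alpha = 0.05
Step 1: grad_x = 2*7*1.9743 = 27.6402, grad_y = 2*8*-2.516 = -40.256
  x_1 = 1.9743 - 0.05*27.6402 = 0.5923
  y_1 = -2.516 - 0.05*-40.256 = -0.5032
Step 2: grad_x = 2*7*0.5923 = 8.2921, grad_y = 2*8*-0.5032 = -8.0512
  x_2 = 0.5923 - 0.05*8.2921 = 0.1777
  y_2 = -0.5032 - 0.05*-8.0512 = -0.1006
Step 3: grad_x = 2*7*0.1777 = 2.4876, grad_y = 2*8*-0.1006 = -1.6102
  x_3 = 0.1777 - 0.05*2.4876 = 0.0533
  y_3 = -0.1006 - 0.05*-1.6102 = -0.0201
Step 4: grad_x = 2*7*0.0533 = 0.7463, grad_y = 2*8*-0.0201 = -0.322
  x_4 = 0.0533 - 0.05*0.7463 = 0.016
  y_4 = -0.0201 - 0.05*-0.322 = -0.004
Step 5: grad_x = 2*7*0.016 = 0.2239, grad_y = 2*8*-0.004 = -0.0644
  x_5 = 0.016 - 0.05*0.2239 = 0.0048
  y_5 = -0.004 - 0.05*-0.0644 = -0.0008
f(0.0048, -0.0008) = 7*0.0048^2 + 8*(-0.0008)^2 = 0.0002


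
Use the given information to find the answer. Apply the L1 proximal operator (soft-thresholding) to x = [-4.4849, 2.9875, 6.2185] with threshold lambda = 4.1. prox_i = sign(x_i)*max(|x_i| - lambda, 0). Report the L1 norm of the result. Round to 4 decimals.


Soft-thresholding with lambda = 4.1:
prox(-4.4849) = sign(-4.4849)*max(|-4.4849| - 4.1, 0) = -0.3849
prox(2.9875) = sign(2.9875)*max(|2.9875| - 4.1, 0) = 0.0
prox(6.2185) = sign(6.2185)*max(|6.2185| - 4.1, 0) = 2.1185
prox(x) = [-0.3849, 0.0, 2.1185]
||prox(x)||_1 = 0.3849 + 0.0 + 2.1185 = 2.5034


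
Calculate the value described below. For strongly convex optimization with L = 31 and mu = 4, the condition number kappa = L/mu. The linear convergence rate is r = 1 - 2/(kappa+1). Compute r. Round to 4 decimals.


Step 1: Compute the condition number.
kappa = L/mu = 31/4 = 7.75
Step 2: Compute the convergence rate.
r = 1 - 2/(kappa + 1) = 1 - 2*mu/(L + mu) = (L - mu)/(L + mu) = 27/35 = 0.7714


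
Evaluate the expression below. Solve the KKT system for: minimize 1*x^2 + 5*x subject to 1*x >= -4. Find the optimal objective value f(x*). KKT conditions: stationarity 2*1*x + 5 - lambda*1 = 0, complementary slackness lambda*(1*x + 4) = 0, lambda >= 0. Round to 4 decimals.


Step 1: Try lambda = 0 (constraint inactive).
Stationarity: 2*1*x + 5 = 0
x* = -5/(2*1) = -2.5
Check constraint: 1*-2.5 = -2.5 >= -4 -- satisfied.
Step 2: Compute optimal value.
f(x*) = 1*(-2.5)^2 + 5*(-2.5) = -6.25


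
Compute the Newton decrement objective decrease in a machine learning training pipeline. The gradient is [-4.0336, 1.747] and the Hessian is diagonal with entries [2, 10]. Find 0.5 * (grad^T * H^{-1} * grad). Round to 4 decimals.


Step 1: H is diagonal, so H^(-1) * g = [-2.0168, 0.1747].
Step 2: g^T H^(-1) g = sum_i g_i^2 / H_ii
  = (-4.0336)^2/2 + (1.747)^2/10
  = 8.135 + 0.3052 = 8.4402
Step 3: Objective decrease = 0.5 * g^T H^(-1) g = 4.2201


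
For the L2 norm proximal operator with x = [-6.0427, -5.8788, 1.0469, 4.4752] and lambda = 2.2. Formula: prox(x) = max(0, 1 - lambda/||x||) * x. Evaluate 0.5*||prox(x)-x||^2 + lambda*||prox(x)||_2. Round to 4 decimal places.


Step 1: Compute ||x||.
||x|| = 9.602
Step 2: Compute scaling factor.
scale = max(0, 1 - 2.2/9.602) = 0.7709
Step 3: prox(x) = [-4.6582, -4.5319, 0.807, 3.4498]
||prox(x)|| = 7.402
Step 4: Proximal objective.
0.5*||prox-x||^2 = 2.42
lambda*||prox|| = 16.2844
Total = 18.7043


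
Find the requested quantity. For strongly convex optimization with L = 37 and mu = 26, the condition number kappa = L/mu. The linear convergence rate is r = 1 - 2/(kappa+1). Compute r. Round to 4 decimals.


Step 1: Compute the condition number.
kappa = L/mu = 37/26 = 1.4231
Step 2: Compute the convergence rate.
r = 1 - 2/(kappa + 1) = 1 - 2*mu/(L + mu) = (L - mu)/(L + mu) = 11/63 = 0.1746


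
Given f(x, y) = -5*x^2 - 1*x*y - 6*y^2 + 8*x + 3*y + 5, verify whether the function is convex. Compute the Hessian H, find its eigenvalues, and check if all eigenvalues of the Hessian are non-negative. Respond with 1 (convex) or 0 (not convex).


The Hessian of f(x,y) = -5*x^2 - 1*x*y - 6*y^2 + 8*x + 3*y + 5 is:
H = [[-10, -1], [-1, -12]]
Trace = -10 - 12 = -22
Determinant = -10*-12 - (-1)^2 = 119
Discriminant = (-22)^2 - 4*119 = 8.0
Eigenvalues: lambda_1 = -12.4142, lambda_2 = -9.5858
The function is not convex.

0


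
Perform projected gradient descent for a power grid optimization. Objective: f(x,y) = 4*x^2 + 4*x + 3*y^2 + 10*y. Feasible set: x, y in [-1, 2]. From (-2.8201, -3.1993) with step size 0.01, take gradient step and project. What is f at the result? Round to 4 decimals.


Step 1: Compute gradient at (-2.8201, -3.1993).
grad_x = 2*4*-2.8201 + 4 = -18.5608
grad_y = 2*3*-3.1993 + 10 = -9.1958
Step 2: Gradient step.
x_raw = -2.8201 - 0.01*-18.5608 = -2.6345
y_raw = -3.1993 - 0.01*-9.1958 = -3.1073
Step 3: Project onto [-1, 2].
x_proj = clip(-2.6345) = -1.0
y_proj = clip(-3.1073) = -1.0
Step 4: Evaluate f.
f(-1.0, -1.0) = -7.0


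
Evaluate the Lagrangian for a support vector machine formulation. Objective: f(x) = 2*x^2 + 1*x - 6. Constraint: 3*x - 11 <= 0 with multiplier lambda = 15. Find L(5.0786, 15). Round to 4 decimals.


Step 1: Evaluate f(x).
f(5.0786) = 2*5.0786^2 + 1*5.0786 - 6 = 50.663
Step 2: Evaluate g(x).
g(5.0786) = 3*5.0786 - 11 = 4.2358
Step 3: Compute Lagrangian.
L = 50.663 + 15*4.2358 = 114.2


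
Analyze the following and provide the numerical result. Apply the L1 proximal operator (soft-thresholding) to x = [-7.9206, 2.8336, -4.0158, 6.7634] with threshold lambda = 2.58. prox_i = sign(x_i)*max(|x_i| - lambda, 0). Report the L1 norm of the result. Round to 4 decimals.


Soft-thresholding with lambda = 2.58:
prox(-7.9206) = sign(-7.9206)*max(|-7.9206| - 2.58, 0) = -5.3406
prox(2.8336) = sign(2.8336)*max(|2.8336| - 2.58, 0) = 0.2536
prox(-4.0158) = sign(-4.0158)*max(|-4.0158| - 2.58, 0) = -1.4358
prox(6.7634) = sign(6.7634)*max(|6.7634| - 2.58, 0) = 4.1834
prox(x) = [-5.3406, 0.2536, -1.4358, 4.1834]
||prox(x)||_1 = 5.3406 + 0.2536 + 1.4358 + 4.1834 = 11.2134


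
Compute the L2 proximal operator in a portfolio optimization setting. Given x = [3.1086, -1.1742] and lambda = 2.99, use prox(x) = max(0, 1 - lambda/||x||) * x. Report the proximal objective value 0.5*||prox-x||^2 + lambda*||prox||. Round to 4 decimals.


Step 1: Compute ||x||.
||x|| = 3.323
Step 2: Compute scaling factor.
scale = max(0, 1 - 2.99/3.323) = 0.1002
Step 3: prox(x) = [0.3115, -0.1177]
||prox(x)|| = 0.333
Step 4: Proximal objective.
0.5*||prox-x||^2 = 4.4701
lambda*||prox|| = 0.9957
Total = 5.4656


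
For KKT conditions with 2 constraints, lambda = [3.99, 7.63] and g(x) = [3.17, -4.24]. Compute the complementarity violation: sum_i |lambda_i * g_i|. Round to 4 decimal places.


KKT complementary slackness check:
lambda_1 * g_1 = 3.99 * 3.17 = 12.6483
lambda_2 * g_2 = 7.63 * -4.24 = -32.3512
Total violation = 12.6483 + 32.3512 = 44.9995


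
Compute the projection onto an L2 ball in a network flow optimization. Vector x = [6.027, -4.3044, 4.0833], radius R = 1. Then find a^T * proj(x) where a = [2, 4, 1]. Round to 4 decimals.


Step 1: Compute ||x|| (intermediates to 6 decimals).
||x|| = sqrt(6.027^2 + (-4.3044)^2 + 4.0833^2) = 8.4573
Step 2: Project.
Since ||x|| > R, scale = R/||x|| = 1/8.4573 = 0.118241, proj(x) = scale * x
proj(x) = [0.712639, -0.508957, 0.482813]
Step 3: Dot product.
a^T * proj(x) = 2*0.712639 + 4*(-0.508957) + 1*0.482813 = -0.1277


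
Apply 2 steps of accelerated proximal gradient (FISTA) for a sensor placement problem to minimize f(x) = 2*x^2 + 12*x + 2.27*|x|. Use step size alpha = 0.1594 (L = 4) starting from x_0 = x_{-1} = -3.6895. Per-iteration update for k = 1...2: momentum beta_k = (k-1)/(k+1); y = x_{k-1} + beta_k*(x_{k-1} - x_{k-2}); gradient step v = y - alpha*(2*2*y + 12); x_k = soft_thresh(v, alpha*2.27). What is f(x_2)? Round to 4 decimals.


FISTA on f(x) = 2*x^2 + 12*x + 2.27*|x|
L = 4, alpha = 0.1594
Iteration 1: beta = 0.0, y = -3.6895 + 0.0*(-3.6895 + 3.6895) = -3.6895
  grad(y) = -2.758, v = y - alpha*grad = -3.2499
  prox(v) = soft_thresh(-3.2499, 0.3618) = -2.888
Iteration 2: beta = 0.3333, y = -2.888 + 0.3333*(-2.888 + 3.6895) = -2.6209
  grad(y) = 1.5165, v = y - alpha*grad = -2.8626
  prox(v) = soft_thresh(-2.8626, 0.3618) = -2.5008
f(x_2) = 2*(-2.5008)^2 + 12*(-2.5008) + 2.27*|-2.5008| = -11.8248
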